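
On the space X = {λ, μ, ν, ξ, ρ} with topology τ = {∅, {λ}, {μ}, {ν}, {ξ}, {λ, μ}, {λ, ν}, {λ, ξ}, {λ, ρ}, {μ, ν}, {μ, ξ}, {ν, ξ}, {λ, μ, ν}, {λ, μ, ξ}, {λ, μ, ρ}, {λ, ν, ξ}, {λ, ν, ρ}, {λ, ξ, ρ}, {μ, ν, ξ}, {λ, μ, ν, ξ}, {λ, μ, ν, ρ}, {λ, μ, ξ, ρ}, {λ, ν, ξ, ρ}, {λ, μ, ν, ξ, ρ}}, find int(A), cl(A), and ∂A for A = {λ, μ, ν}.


int(A) = {λ, μ, ν}, cl(A) = {λ, μ, ν, ρ}, ∂A = {ρ}.

Closed sets in (X, τ) are complements of opens:
  closed(X, τ) = {∅, {μ}, {ν}, {ξ}, {ρ}, {λ, ρ}, {μ, ν}, {μ, ξ}, {μ, ρ}, {ν, ξ}, {ν, ρ}, {ξ, ρ}, {λ, μ, ρ}, {λ, ν, ρ}, {λ, ξ, ρ}, {μ, ν, ξ}, {μ, ν, ρ}, {μ, ξ, ρ}, {ν, ξ, ρ}, {λ, μ, ν, ρ}, {λ, μ, ξ, ρ}, {λ, ν, ξ, ρ}, {μ, ν, ξ, ρ}, {λ, μ, ν, ξ, ρ}}.
int(A) = ⋃ {U ∈ τ : U ⊆ A}. Opens contained in A: ∅, {λ}, {μ}, {ν}, {λ, μ}, {λ, ν}, {μ, ν}, {λ, μ, ν}.
Taking the union of these: int(A) = {λ, μ, ν}.
cl(A) = ⋂ {C closed : A ⊆ C}. Closed sets containing A: {λ, μ, ν, ρ}, {λ, μ, ν, ξ, ρ}.
Intersecting these: cl(A) = {λ, μ, ν, ρ}.
∂A = cl(A) ∖ int(A) = {λ, μ, ν, ρ} ∖ {λ, μ, ν} = {ρ}.


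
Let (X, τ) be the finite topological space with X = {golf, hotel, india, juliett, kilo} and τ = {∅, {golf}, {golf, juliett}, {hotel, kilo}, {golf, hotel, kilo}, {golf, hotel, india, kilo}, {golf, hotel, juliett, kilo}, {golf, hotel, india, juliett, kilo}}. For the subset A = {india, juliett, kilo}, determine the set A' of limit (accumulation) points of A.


A' = {hotel, india}

For each x ∈ X, list the open sets U ∈ τ with x ∈ U, then check whether U ∩ (A ∖ {x}) ≠ ∅ for every such U.
  x = golf: open {golf} ∋ x has {golf} ∩ (A ∖ {golf}) = ∅, so x is NOT a limit point.
  x = hotel: opens ∋ x are {hotel, kilo}, {golf, hotel, kilo}, {golf, hotel, india, kilo}, {golf, hotel, juliett, kilo}, {golf, hotel, india, juliett, kilo}; each meets A ∖ {hotel}, so x IS a limit point.
  x = india: opens ∋ x are {golf, hotel, india, kilo}, {golf, hotel, india, juliett, kilo}; each meets A ∖ {india}, so x IS a limit point.
  x = juliett: open {golf, juliett} ∋ x has {golf, juliett} ∩ (A ∖ {juliett}) = ∅, so x is NOT a limit point.
  x = kilo: open {hotel, kilo} ∋ x has {hotel, kilo} ∩ (A ∖ {kilo}) = ∅, so x is NOT a limit point.
Collecting: A' = {hotel, india}.


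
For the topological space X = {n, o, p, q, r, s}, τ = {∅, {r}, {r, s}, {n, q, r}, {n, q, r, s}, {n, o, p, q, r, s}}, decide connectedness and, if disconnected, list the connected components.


(X, τ) is connected.

Find clopen sets (U ∈ τ with X ∖ U ∈ τ):
  U = ∅, X ∖ U = {n, o, p, q, r, s} — both open, so U is clopen.
  U = {n, o, p, q, r, s}, X ∖ U = ∅ — both open, so U is clopen.
Only trivial clopens (∅ and X) exist, so (X, τ) is connected.
Compute connected components by grouping points that agree on all clopens:
  component: {n, o, p, q, r, s}


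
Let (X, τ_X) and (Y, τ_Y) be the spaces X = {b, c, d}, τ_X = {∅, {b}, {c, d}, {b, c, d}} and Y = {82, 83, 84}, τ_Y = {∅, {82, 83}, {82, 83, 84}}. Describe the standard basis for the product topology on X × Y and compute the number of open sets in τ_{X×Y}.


Basis B = {∅ × ∅, {b} × {82, 83}, {b} × {82, 83, 84}, {c, d} × {82, 83}, {b, c, d} × {82, 83}, {c, d} × {82, 83, 84}, {b, c, d} × {82, 83, 84}}; |τ_{X×Y}| = 9.

Enumerate products U × V with U ∈ τ_X, V ∈ τ_Y (deduplicated):
  ∅ × ∅ = {} (∅)
  {b} × {82, 83} = {(b,82), (b,83)}
  {b} × {82, 83, 84} = {(b,82), (b,83), (b,84)}
  {c, d} × {82, 83} = {(c,82), (c,83), (d,82), (d,83)}
  {b, c, d} × {82, 83} = {(b,82), (b,83), (c,82), (c,83), (d,82), (d,83)}
  {c, d} × {82, 83, 84} = {(c,82), (c,83), (c,84), (d,82), (d,83), (d,84)}
  {b, c, d} × {82, 83, 84} = {(b,82), (b,83), (b,84), (c,82), (c,83), (c,84), (d,82), (d,83), (d,84)}
These 7 distinct sets form the basis B.
Close under arbitrary unions to get τ_{X×Y}; counting gives |τ_{X×Y}| = 9.


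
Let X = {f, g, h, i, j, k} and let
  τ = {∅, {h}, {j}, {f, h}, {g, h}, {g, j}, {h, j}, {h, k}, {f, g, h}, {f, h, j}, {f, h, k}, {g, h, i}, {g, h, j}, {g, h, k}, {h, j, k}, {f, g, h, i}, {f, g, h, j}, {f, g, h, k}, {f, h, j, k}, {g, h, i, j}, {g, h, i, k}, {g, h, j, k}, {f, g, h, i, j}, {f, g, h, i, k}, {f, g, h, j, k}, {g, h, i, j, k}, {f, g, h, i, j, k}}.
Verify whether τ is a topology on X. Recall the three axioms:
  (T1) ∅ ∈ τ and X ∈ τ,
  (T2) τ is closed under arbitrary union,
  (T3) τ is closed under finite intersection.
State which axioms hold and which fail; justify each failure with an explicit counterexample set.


τ is NOT a topology on X.

Axiom (T1): ∅ ∈ τ? Yes; X ∈ τ? Yes.
Axiom (T2/T3): check pairwise unions and intersections of members of τ.
Counterexample for (T3): {g, h} ∩ {g, j} = {g} ∉ τ. Therefore τ is NOT a topology.


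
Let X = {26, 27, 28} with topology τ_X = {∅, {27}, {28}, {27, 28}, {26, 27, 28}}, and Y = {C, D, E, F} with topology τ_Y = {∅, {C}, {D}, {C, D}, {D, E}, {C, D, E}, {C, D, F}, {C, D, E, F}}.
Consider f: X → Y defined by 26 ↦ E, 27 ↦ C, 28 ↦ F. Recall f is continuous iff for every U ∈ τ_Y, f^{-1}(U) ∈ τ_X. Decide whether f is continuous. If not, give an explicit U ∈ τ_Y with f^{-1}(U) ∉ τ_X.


f is NOT continuous.

Compute f^{-1}(U) for each U ∈ τ_Y:
  U = ∅: f^{-1}(U) = ∅ ∈ τ_X ✓.
  U = {C}: f^{-1}(U) = {27} ∈ τ_X ✓.
  U = {D}: f^{-1}(U) = ∅ ∈ τ_X ✓.
  U = {C, D}: f^{-1}(U) = {27} ∈ τ_X ✓.
  U = {D, E}: f^{-1}(U) = {26} ∉ τ_X ✗.
  U = {C, D, E}: f^{-1}(U) = {26, 27} ∉ τ_X ✗.
  U = {C, D, F}: f^{-1}(U) = {27, 28} ∈ τ_X ✓.
  U = {C, D, E, F}: f^{-1}(U) = {26, 27, 28} ∈ τ_X ✓.
Found U = {D, E} with f^{-1}(U) = {26} not in τ_X. Therefore f is NOT continuous.


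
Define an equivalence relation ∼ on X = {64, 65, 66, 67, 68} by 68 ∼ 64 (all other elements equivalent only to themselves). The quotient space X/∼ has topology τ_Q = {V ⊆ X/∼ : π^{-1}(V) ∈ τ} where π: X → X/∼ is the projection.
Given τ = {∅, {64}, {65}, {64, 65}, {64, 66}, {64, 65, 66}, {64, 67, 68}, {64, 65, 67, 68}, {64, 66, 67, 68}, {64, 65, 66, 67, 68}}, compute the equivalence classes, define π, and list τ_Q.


X/∼ = {[64=68], [65], [66], [67]}; |τ_Q| = 6.

Equivalence classes: [64=68], [65], [66], [67].
Quotient map π: X → X/∼ sends 64 ↦ [64=68], 65 ↦ [65], 66 ↦ [66], 67 ↦ [67], 68 ↦ [64=68].
For each subset V ⊆ X/∼, compute π^{-1}(V) ⊆ X and check whether π^{-1}(V) ∈ τ. V is open in τ_Q iff π^{-1}(V) ∈ τ.
  V = {}: π^{-1}(V) = ∅ ∈ τ ✓.
  V = {[64=68]}: π^{-1}(V) = {64, 68} ∉ τ ✗.
  V = {[65]}: π^{-1}(V) = {65} ∈ τ ✓.
  V = {[64=68], [65]}: π^{-1}(V) = {64, 65, 68} ∉ τ ✗.
  V = {[66]}: π^{-1}(V) = {66} ∉ τ ✗.
  V = {[64=68], [66]}: π^{-1}(V) = {64, 66, 68} ∉ τ ✗.
  V = {[65], [66]}: π^{-1}(V) = {65, 66} ∉ τ ✗.
  V = {[64=68], [65], [66]}: π^{-1}(V) = {64, 65, 66, 68} ∉ τ ✗.
  V = {[67]}: π^{-1}(V) = {67} ∉ τ ✗.
  V = {[64=68], [67]}: π^{-1}(V) = {64, 67, 68} ∈ τ ✓.
  V = {[65], [67]}: π^{-1}(V) = {65, 67} ∉ τ ✗.
  V = {[64=68], [65], [67]}: π^{-1}(V) = {64, 65, 67, 68} ∈ τ ✓.
  V = {[66], [67]}: π^{-1}(V) = {66, 67} ∉ τ ✗.
  V = {[64=68], [66], [67]}: π^{-1}(V) = {64, 66, 67, 68} ∈ τ ✓.
  V = {[65], [66], [67]}: π^{-1}(V) = {65, 66, 67} ∉ τ ✗.
  V = {[64=68], [65], [66], [67]}: π^{-1}(V) = {64, 65, 66, 67, 68} ∈ τ ✓.
Open sets in the quotient: τ_Q = {{}, {[65]}, {[64=68], [67]}, {[64=68], [65], [67]}, {[64=68], [66], [67]}, {[64=68], [65], [66], [67]}} (6 elements).


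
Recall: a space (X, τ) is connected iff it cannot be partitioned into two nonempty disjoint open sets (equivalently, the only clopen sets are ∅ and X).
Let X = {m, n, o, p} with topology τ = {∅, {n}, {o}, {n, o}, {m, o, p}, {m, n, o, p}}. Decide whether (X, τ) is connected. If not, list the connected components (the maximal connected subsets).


(X, τ) is disconnected; components = [{n}, {m, o, p}].

Find clopen sets (U ∈ τ with X ∖ U ∈ τ):
  U = ∅, X ∖ U = {m, n, o, p} — both open, so U is clopen.
  U = {n}, X ∖ U = {m, o, p} — both open, so U is clopen.
  U = {m, o, p}, X ∖ U = {n} — both open, so U is clopen.
  U = {m, n, o, p}, X ∖ U = ∅ — both open, so U is clopen.
Nontrivial clopen(s) exist: e.g. {m, o, p}. So (X, τ) is disconnected.
Compute connected components by grouping points that agree on all clopens:
  component: {n}
  component: {m, o, p}


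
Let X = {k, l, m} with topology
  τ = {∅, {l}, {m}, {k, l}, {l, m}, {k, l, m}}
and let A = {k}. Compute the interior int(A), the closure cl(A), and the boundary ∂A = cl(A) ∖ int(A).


int(A) = ∅, cl(A) = {k}, ∂A = {k}.

Closed sets in (X, τ) are complements of opens:
  closed(X, τ) = {∅, {k}, {m}, {k, l}, {k, m}, {k, l, m}}.
int(A) = ⋃ {U ∈ τ : U ⊆ A}. Opens contained in A: ∅.
Taking the union of these: int(A) = ∅.
cl(A) = ⋂ {C closed : A ⊆ C}. Closed sets containing A: {k}, {k, l}, {k, m}, {k, l, m}.
Intersecting these: cl(A) = {k}.
∂A = cl(A) ∖ int(A) = {k} ∖ ∅ = {k}.


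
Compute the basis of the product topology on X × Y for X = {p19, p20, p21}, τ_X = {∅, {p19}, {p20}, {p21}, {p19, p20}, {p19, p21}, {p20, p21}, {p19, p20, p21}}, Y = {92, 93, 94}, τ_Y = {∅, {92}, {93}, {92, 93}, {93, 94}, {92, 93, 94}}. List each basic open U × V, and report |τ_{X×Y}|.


Basis B = {∅ × ∅, {p19} × {92}, {p19} × {93}, {p20} × {92}, {p20} × {93}, {p21} × {92}, {p21} × {93}, {p19} × {92, 93}, {p19, p20} × {92}, {p19, p21} × {92}, {p19} × {93, 94}, {p19, p20} × {93}, {p19, p21} × {93}, {p20} × {92, 93}, {p20, p21} × {92}, {p20} × {93, 94}, {p20, p21} × {93}, {p21} × {92, 93}, {p21} × {93, 94}, {p19} × {92, 93, 94}, {p19, p20, p21} × {92}, {p19, p20, p21} × {93}, {p20} × {92, 93, 94}, {p21} × {92, 93, 94}, {p19, p20} × {92, 93}, {p19, p21} × {92, 93}, {p19, p20} × {93, 94}, {p19, p21} × {93, 94}, {p20, p21} × {92, 93}, {p20, p21} × {93, 94}, {p19, p20} × {92, 93, 94}, {p19, p21} × {92, 93, 94}, {p19, p20, p21} × {92, 93}, {p19, p20, p21} × {93, 94}, {p20, p21} × {92, 93, 94}, {p19, p20, p21} × {92, 93, 94}}; |τ_{X×Y}| = 216.

Enumerate products U × V with U ∈ τ_X, V ∈ τ_Y (deduplicated):
  ∅ × ∅ = {} (∅)
  {p19} × {92} = {(p19,92)}
  {p19} × {93} = {(p19,93)}
  {p20} × {92} = {(p20,92)}
  {p20} × {93} = {(p20,93)}
  {p21} × {92} = {(p21,92)}
  {p21} × {93} = {(p21,93)}
  {p19} × {92, 93} = {(p19,92), (p19,93)}
  {p19, p20} × {92} = {(p19,92), (p20,92)}
  {p19, p21} × {92} = {(p19,92), (p21,92)}
  {p19} × {93, 94} = {(p19,93), (p19,94)}
  {p19, p20} × {93} = {(p19,93), (p20,93)}
  {p19, p21} × {93} = {(p19,93), (p21,93)}
  {p20} × {92, 93} = {(p20,92), (p20,93)}
  {p20, p21} × {92} = {(p20,92), (p21,92)}
  {p20} × {93, 94} = {(p20,93), (p20,94)}
  {p20, p21} × {93} = {(p20,93), (p21,93)}
  {p21} × {92, 93} = {(p21,92), (p21,93)}
  {p21} × {93, 94} = {(p21,93), (p21,94)}
  {p19} × {92, 93, 94} = {(p19,92), (p19,93), (p19,94)}
  {p19, p20, p21} × {92} = {(p19,92), (p20,92), (p21,92)}
  {p19, p20, p21} × {93} = {(p19,93), (p20,93), (p21,93)}
  {p20} × {92, 93, 94} = {(p20,92), (p20,93), (p20,94)}
  {p21} × {92, 93, 94} = {(p21,92), (p21,93), (p21,94)}
  {p19, p20} × {92, 93} = {(p19,92), (p19,93), (p20,92), (p20,93)}
  {p19, p21} × {92, 93} = {(p19,92), (p19,93), (p21,92), (p21,93)}
  {p19, p20} × {93, 94} = {(p19,93), (p19,94), (p20,93), (p20,94)}
  {p19, p21} × {93, 94} = {(p19,93), (p19,94), (p21,93), (p21,94)}
  {p20, p21} × {92, 93} = {(p20,92), (p20,93), (p21,92), (p21,93)}
  {p20, p21} × {93, 94} = {(p20,93), (p20,94), (p21,93), (p21,94)}
  {p19, p20} × {92, 93, 94} = {(p19,92), (p19,93), (p19,94), (p20,92), (p20,93), (p20,94)}
  {p19, p21} × {92, 93, 94} = {(p19,92), (p19,93), (p19,94), (p21,92), (p21,93), (p21,94)}
  {p19, p20, p21} × {92, 93} = {(p19,92), (p19,93), (p20,92), (p20,93), (p21,92), (p21,93)}
  {p19, p20, p21} × {93, 94} = {(p19,93), (p19,94), (p20,93), (p20,94), (p21,93), (p21,94)}
  {p20, p21} × {92, 93, 94} = {(p20,92), (p20,93), (p20,94), (p21,92), (p21,93), (p21,94)}
  {p19, p20, p21} × {92, 93, 94} = {(p19,92), (p19,93), (p19,94), (p20,92), (p20,93), (p20,94), (p21,92), (p21,93), (p21,94)}
These 36 distinct sets form the basis B.
Close under arbitrary unions to get τ_{X×Y}; counting gives |τ_{X×Y}| = 216.


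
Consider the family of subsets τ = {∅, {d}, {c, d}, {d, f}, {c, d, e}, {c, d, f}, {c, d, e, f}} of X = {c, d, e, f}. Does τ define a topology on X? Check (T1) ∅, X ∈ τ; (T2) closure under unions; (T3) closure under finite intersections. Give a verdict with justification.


τ IS a topology on X.

Axiom (T1): ∅ ∈ τ? Yes; X ∈ τ? Yes.
Axiom (T2/T3): check pairwise unions and intersections of members of τ.
All pairwise intersections and unions checked — each lies in τ. Therefore τ satisfies (T1), (T2), (T3): it IS a topology on X.


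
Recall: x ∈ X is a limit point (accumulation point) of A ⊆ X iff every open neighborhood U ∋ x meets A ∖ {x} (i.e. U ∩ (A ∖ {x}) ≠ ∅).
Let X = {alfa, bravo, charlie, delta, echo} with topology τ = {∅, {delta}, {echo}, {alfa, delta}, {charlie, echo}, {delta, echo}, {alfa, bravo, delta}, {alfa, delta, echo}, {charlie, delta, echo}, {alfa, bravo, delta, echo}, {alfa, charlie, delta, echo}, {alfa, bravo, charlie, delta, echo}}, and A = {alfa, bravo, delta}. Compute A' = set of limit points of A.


A' = {alfa, bravo}

For each x ∈ X, list the open sets U ∈ τ with x ∈ U, then check whether U ∩ (A ∖ {x}) ≠ ∅ for every such U.
  x = alfa: opens ∋ x are {alfa, delta}, {alfa, bravo, delta}, {alfa, delta, echo}, {alfa, bravo, delta, echo}, {alfa, charlie, delta, echo}, {alfa, bravo, charlie, delta, echo}; each meets A ∖ {alfa}, so x IS a limit point.
  x = bravo: opens ∋ x are {alfa, bravo, delta}, {alfa, bravo, delta, echo}, {alfa, bravo, charlie, delta, echo}; each meets A ∖ {bravo}, so x IS a limit point.
  x = charlie: open {charlie, echo} ∋ x has {charlie, echo} ∩ (A ∖ {charlie}) = ∅, so x is NOT a limit point.
  x = delta: open {delta} ∋ x has {delta} ∩ (A ∖ {delta}) = ∅, so x is NOT a limit point.
  x = echo: open {echo} ∋ x has {echo} ∩ (A ∖ {echo}) = ∅, so x is NOT a limit point.
Collecting: A' = {alfa, bravo}.


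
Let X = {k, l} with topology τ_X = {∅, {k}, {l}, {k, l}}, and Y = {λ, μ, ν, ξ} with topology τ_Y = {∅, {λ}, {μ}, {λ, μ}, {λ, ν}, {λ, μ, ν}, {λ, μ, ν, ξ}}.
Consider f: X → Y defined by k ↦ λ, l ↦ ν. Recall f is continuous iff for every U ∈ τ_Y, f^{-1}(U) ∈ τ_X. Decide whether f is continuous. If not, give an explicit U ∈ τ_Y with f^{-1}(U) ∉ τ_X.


f IS continuous.

Compute f^{-1}(U) for each U ∈ τ_Y:
  U = ∅: f^{-1}(U) = ∅ ∈ τ_X ✓.
  U = {λ}: f^{-1}(U) = {k} ∈ τ_X ✓.
  U = {μ}: f^{-1}(U) = ∅ ∈ τ_X ✓.
  U = {λ, μ}: f^{-1}(U) = {k} ∈ τ_X ✓.
  U = {λ, ν}: f^{-1}(U) = {k, l} ∈ τ_X ✓.
  U = {λ, μ, ν}: f^{-1}(U) = {k, l} ∈ τ_X ✓.
  U = {λ, μ, ν, ξ}: f^{-1}(U) = {k, l} ∈ τ_X ✓.
Every preimage lies in τ_X, so f IS continuous.


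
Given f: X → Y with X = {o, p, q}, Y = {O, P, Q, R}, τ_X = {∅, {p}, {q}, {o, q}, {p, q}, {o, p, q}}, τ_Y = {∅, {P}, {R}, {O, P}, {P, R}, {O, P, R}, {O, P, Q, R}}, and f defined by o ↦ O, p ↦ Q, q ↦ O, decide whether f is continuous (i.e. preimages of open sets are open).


f IS continuous.

Compute f^{-1}(U) for each U ∈ τ_Y:
  U = ∅: f^{-1}(U) = ∅ ∈ τ_X ✓.
  U = {P}: f^{-1}(U) = ∅ ∈ τ_X ✓.
  U = {R}: f^{-1}(U) = ∅ ∈ τ_X ✓.
  U = {O, P}: f^{-1}(U) = {o, q} ∈ τ_X ✓.
  U = {P, R}: f^{-1}(U) = ∅ ∈ τ_X ✓.
  U = {O, P, R}: f^{-1}(U) = {o, q} ∈ τ_X ✓.
  U = {O, P, Q, R}: f^{-1}(U) = {o, p, q} ∈ τ_X ✓.
Every preimage lies in τ_X, so f IS continuous.


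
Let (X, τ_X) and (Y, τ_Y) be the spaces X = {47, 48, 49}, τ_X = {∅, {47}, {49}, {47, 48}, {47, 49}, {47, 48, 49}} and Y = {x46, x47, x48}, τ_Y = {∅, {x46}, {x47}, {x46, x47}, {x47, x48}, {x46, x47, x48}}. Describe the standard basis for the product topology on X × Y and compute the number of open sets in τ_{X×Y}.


Basis B = {∅ × ∅, {47} × {x46}, {47} × {x47}, {49} × {x46}, {49} × {x47}, {47} × {x46, x47}, {47, 48} × {x46}, {47, 49} × {x46}, {47} × {x47, x48}, {47, 48} × {x47}, {47, 49} × {x47}, {49} × {x46, x47}, {49} × {x47, x48}, {47} × {x46, x47, x48}, {47, 48, 49} × {x46}, {47, 48, 49} × {x47}, {49} × {x46, x47, x48}, {47, 48} × {x46, x47}, {47, 49} × {x46, x47}, {47, 48} × {x47, x48}, {47, 49} × {x47, x48}, {47, 48} × {x46, x47, x48}, {47, 49} × {x46, x47, x48}, {47, 48, 49} × {x46, x47}, {47, 48, 49} × {x47, x48}, {47, 48, 49} × {x46, x47, x48}}; |τ_{X×Y}| = 108.

Enumerate products U × V with U ∈ τ_X, V ∈ τ_Y (deduplicated):
  ∅ × ∅ = {} (∅)
  {47} × {x46} = {(47,x46)}
  {47} × {x47} = {(47,x47)}
  {49} × {x46} = {(49,x46)}
  {49} × {x47} = {(49,x47)}
  {47} × {x46, x47} = {(47,x46), (47,x47)}
  {47, 48} × {x46} = {(47,x46), (48,x46)}
  {47, 49} × {x46} = {(47,x46), (49,x46)}
  {47} × {x47, x48} = {(47,x47), (47,x48)}
  {47, 48} × {x47} = {(47,x47), (48,x47)}
  {47, 49} × {x47} = {(47,x47), (49,x47)}
  {49} × {x46, x47} = {(49,x46), (49,x47)}
  {49} × {x47, x48} = {(49,x47), (49,x48)}
  {47} × {x46, x47, x48} = {(47,x46), (47,x47), (47,x48)}
  {47, 48, 49} × {x46} = {(47,x46), (48,x46), (49,x46)}
  {47, 48, 49} × {x47} = {(47,x47), (48,x47), (49,x47)}
  {49} × {x46, x47, x48} = {(49,x46), (49,x47), (49,x48)}
  {47, 48} × {x46, x47} = {(47,x46), (47,x47), (48,x46), (48,x47)}
  {47, 49} × {x46, x47} = {(47,x46), (47,x47), (49,x46), (49,x47)}
  {47, 48} × {x47, x48} = {(47,x47), (47,x48), (48,x47), (48,x48)}
  {47, 49} × {x47, x48} = {(47,x47), (47,x48), (49,x47), (49,x48)}
  {47, 48} × {x46, x47, x48} = {(47,x46), (47,x47), (47,x48), (48,x46), (48,x47), (48,x48)}
  {47, 49} × {x46, x47, x48} = {(47,x46), (47,x47), (47,x48), (49,x46), (49,x47), (49,x48)}
  {47, 48, 49} × {x46, x47} = {(47,x46), (47,x47), (48,x46), (48,x47), (49,x46), (49,x47)}
  {47, 48, 49} × {x47, x48} = {(47,x47), (47,x48), (48,x47), (48,x48), (49,x47), (49,x48)}
  {47, 48, 49} × {x46, x47, x48} = {(47,x46), (47,x47), (47,x48), (48,x46), (48,x47), (48,x48), (49,x46), (49,x47), (49,x48)}
These 26 distinct sets form the basis B.
Close under arbitrary unions to get τ_{X×Y}; counting gives |τ_{X×Y}| = 108.


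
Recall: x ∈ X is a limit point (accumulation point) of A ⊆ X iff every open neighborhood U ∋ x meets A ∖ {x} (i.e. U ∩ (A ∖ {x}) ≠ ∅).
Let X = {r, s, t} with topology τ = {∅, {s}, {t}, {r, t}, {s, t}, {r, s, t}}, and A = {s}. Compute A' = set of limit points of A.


A' = ∅

For each x ∈ X, list the open sets U ∈ τ with x ∈ U, then check whether U ∩ (A ∖ {x}) ≠ ∅ for every such U.
  x = r: open {r, t} ∋ x has {r, t} ∩ (A ∖ {r}) = ∅, so x is NOT a limit point.
  x = s: open {s} ∋ x has {s} ∩ (A ∖ {s}) = ∅, so x is NOT a limit point.
  x = t: open {t} ∋ x has {t} ∩ (A ∖ {t}) = ∅, so x is NOT a limit point.
Collecting: A' = ∅.


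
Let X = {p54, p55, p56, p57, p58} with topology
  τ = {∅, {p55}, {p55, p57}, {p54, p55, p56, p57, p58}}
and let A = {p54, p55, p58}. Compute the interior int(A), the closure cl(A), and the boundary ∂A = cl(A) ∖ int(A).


int(A) = {p55}, cl(A) = {p54, p55, p56, p57, p58}, ∂A = {p54, p56, p57, p58}.

Closed sets in (X, τ) are complements of opens:
  closed(X, τ) = {∅, {p54, p56, p58}, {p54, p56, p57, p58}, {p54, p55, p56, p57, p58}}.
int(A) = ⋃ {U ∈ τ : U ⊆ A}. Opens contained in A: ∅, {p55}.
Taking the union of these: int(A) = {p55}.
cl(A) = ⋂ {C closed : A ⊆ C}. Closed sets containing A: {p54, p55, p56, p57, p58}.
Intersecting these: cl(A) = {p54, p55, p56, p57, p58}.
∂A = cl(A) ∖ int(A) = {p54, p55, p56, p57, p58} ∖ {p55} = {p54, p56, p57, p58}.


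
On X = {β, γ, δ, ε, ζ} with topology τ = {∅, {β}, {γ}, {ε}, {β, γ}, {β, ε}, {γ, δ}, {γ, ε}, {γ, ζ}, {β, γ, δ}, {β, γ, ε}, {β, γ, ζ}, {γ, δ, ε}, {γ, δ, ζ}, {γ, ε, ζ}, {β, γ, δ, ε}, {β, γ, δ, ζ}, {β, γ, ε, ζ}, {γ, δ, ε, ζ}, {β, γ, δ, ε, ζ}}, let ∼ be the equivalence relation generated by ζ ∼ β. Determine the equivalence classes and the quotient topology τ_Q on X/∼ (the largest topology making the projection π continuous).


X/∼ = {[β=ζ], [γ], [δ], [ε]}; |τ_Q| = 10.

Equivalence classes: [β=ζ], [γ], [δ], [ε].
Quotient map π: X → X/∼ sends β ↦ [β=ζ], γ ↦ [γ], δ ↦ [δ], ε ↦ [ε], ζ ↦ [β=ζ].
For each subset V ⊆ X/∼, compute π^{-1}(V) ⊆ X and check whether π^{-1}(V) ∈ τ. V is open in τ_Q iff π^{-1}(V) ∈ τ.
  V = {}: π^{-1}(V) = ∅ ∈ τ ✓.
  V = {[β=ζ]}: π^{-1}(V) = {β, ζ} ∉ τ ✗.
  V = {[γ]}: π^{-1}(V) = {γ} ∈ τ ✓.
  V = {[β=ζ], [γ]}: π^{-1}(V) = {β, γ, ζ} ∈ τ ✓.
  V = {[δ]}: π^{-1}(V) = {δ} ∉ τ ✗.
  V = {[β=ζ], [δ]}: π^{-1}(V) = {β, δ, ζ} ∉ τ ✗.
  V = {[γ], [δ]}: π^{-1}(V) = {γ, δ} ∈ τ ✓.
  V = {[β=ζ], [γ], [δ]}: π^{-1}(V) = {β, γ, δ, ζ} ∈ τ ✓.
  V = {[ε]}: π^{-1}(V) = {ε} ∈ τ ✓.
  V = {[β=ζ], [ε]}: π^{-1}(V) = {β, ε, ζ} ∉ τ ✗.
  V = {[γ], [ε]}: π^{-1}(V) = {γ, ε} ∈ τ ✓.
  V = {[β=ζ], [γ], [ε]}: π^{-1}(V) = {β, γ, ε, ζ} ∈ τ ✓.
  V = {[δ], [ε]}: π^{-1}(V) = {δ, ε} ∉ τ ✗.
  V = {[β=ζ], [δ], [ε]}: π^{-1}(V) = {β, δ, ε, ζ} ∉ τ ✗.
  V = {[γ], [δ], [ε]}: π^{-1}(V) = {γ, δ, ε} ∈ τ ✓.
  V = {[β=ζ], [γ], [δ], [ε]}: π^{-1}(V) = {β, γ, δ, ε, ζ} ∈ τ ✓.
Open sets in the quotient: τ_Q = {{}, {[γ]}, {[β=ζ], [γ]}, {[γ], [δ]}, {[β=ζ], [γ], [δ]}, {[ε]}, {[γ], [ε]}, {[β=ζ], [γ], [ε]}, {[γ], [δ], [ε]}, {[β=ζ], [γ], [δ], [ε]}} (10 elements).


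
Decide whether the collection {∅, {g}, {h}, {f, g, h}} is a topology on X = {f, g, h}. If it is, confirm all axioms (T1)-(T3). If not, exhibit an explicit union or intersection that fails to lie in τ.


τ is NOT a topology on X.

Axiom (T1): ∅ ∈ τ? Yes; X ∈ τ? Yes.
Axiom (T2/T3): check pairwise unions and intersections of members of τ.
Counterexample for (T2): {g} ∪ {h} = {g, h} ∉ τ. Therefore τ is NOT a topology.


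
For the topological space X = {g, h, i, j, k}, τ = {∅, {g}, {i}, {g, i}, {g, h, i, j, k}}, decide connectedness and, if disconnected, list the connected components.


(X, τ) is connected.

Find clopen sets (U ∈ τ with X ∖ U ∈ τ):
  U = ∅, X ∖ U = {g, h, i, j, k} — both open, so U is clopen.
  U = {g, h, i, j, k}, X ∖ U = ∅ — both open, so U is clopen.
Only trivial clopens (∅ and X) exist, so (X, τ) is connected.
Compute connected components by grouping points that agree on all clopens:
  component: {g, h, i, j, k}


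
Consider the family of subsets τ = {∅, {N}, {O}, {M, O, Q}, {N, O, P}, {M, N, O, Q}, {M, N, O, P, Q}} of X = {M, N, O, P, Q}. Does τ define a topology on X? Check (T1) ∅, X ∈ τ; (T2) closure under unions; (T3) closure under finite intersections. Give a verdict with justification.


τ is NOT a topology on X.

Axiom (T1): ∅ ∈ τ? Yes; X ∈ τ? Yes.
Axiom (T2/T3): check pairwise unions and intersections of members of τ.
Counterexample for (T2): {N} ∪ {O} = {N, O} ∉ τ. Therefore τ is NOT a topology.


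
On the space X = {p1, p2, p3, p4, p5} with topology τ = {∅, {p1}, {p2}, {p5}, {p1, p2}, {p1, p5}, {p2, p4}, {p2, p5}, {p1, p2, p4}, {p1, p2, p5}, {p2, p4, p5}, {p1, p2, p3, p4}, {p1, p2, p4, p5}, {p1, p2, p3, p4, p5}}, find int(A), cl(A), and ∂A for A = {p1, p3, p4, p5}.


int(A) = {p1, p5}, cl(A) = {p1, p3, p4, p5}, ∂A = {p3, p4}.

Closed sets in (X, τ) are complements of opens:
  closed(X, τ) = {∅, {p3}, {p5}, {p1, p3}, {p3, p4}, {p3, p5}, {p1, p3, p4}, {p1, p3, p5}, {p2, p3, p4}, {p3, p4, p5}, {p1, p2, p3, p4}, {p1, p3, p4, p5}, {p2, p3, p4, p5}, {p1, p2, p3, p4, p5}}.
int(A) = ⋃ {U ∈ τ : U ⊆ A}. Opens contained in A: ∅, {p1}, {p5}, {p1, p5}.
Taking the union of these: int(A) = {p1, p5}.
cl(A) = ⋂ {C closed : A ⊆ C}. Closed sets containing A: {p1, p3, p4, p5}, {p1, p2, p3, p4, p5}.
Intersecting these: cl(A) = {p1, p3, p4, p5}.
∂A = cl(A) ∖ int(A) = {p1, p3, p4, p5} ∖ {p1, p5} = {p3, p4}.


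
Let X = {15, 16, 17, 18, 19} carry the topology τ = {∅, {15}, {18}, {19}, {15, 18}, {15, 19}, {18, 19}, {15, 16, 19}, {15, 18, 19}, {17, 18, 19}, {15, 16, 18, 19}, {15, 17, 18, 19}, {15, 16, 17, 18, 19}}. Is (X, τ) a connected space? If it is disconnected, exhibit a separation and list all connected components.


(X, τ) is connected.

Find clopen sets (U ∈ τ with X ∖ U ∈ τ):
  U = ∅, X ∖ U = {15, 16, 17, 18, 19} — both open, so U is clopen.
  U = {15, 16, 17, 18, 19}, X ∖ U = ∅ — both open, so U is clopen.
Only trivial clopens (∅ and X) exist, so (X, τ) is connected.
Compute connected components by grouping points that agree on all clopens:
  component: {15, 16, 17, 18, 19}


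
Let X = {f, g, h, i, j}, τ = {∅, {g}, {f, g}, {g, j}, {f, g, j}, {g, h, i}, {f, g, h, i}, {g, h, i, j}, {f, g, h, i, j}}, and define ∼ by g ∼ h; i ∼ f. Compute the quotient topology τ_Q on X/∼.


X/∼ = {[f=i], [g=h], [j]}; |τ_Q| = 3.

Equivalence classes: [f=i], [g=h], [j].
Quotient map π: X → X/∼ sends f ↦ [f=i], g ↦ [g=h], h ↦ [g=h], i ↦ [f=i], j ↦ [j].
For each subset V ⊆ X/∼, compute π^{-1}(V) ⊆ X and check whether π^{-1}(V) ∈ τ. V is open in τ_Q iff π^{-1}(V) ∈ τ.
  V = {}: π^{-1}(V) = ∅ ∈ τ ✓.
  V = {[f=i]}: π^{-1}(V) = {f, i} ∉ τ ✗.
  V = {[g=h]}: π^{-1}(V) = {g, h} ∉ τ ✗.
  V = {[f=i], [g=h]}: π^{-1}(V) = {f, g, h, i} ∈ τ ✓.
  V = {[j]}: π^{-1}(V) = {j} ∉ τ ✗.
  V = {[f=i], [j]}: π^{-1}(V) = {f, i, j} ∉ τ ✗.
  V = {[g=h], [j]}: π^{-1}(V) = {g, h, j} ∉ τ ✗.
  V = {[f=i], [g=h], [j]}: π^{-1}(V) = {f, g, h, i, j} ∈ τ ✓.
Open sets in the quotient: τ_Q = {{}, {[f=i], [g=h]}, {[f=i], [g=h], [j]}} (3 elements).


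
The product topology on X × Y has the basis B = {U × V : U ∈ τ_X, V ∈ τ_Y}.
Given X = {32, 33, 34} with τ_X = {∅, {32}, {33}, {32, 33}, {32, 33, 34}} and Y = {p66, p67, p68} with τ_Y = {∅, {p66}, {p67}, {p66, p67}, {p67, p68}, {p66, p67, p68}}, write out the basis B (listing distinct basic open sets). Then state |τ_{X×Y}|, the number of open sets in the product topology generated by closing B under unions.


Basis B = {∅ × ∅, {32} × {p66}, {32} × {p67}, {33} × {p66}, {33} × {p67}, {32} × {p66, p67}, {32, 33} × {p66}, {32} × {p67, p68}, {32, 33} × {p67}, {33} × {p66, p67}, {33} × {p67, p68}, {32} × {p66, p67, p68}, {32, 33, 34} × {p66}, {32, 33, 34} × {p67}, {33} × {p66, p67, p68}, {32, 33} × {p66, p67}, {32, 33} × {p67, p68}, {32, 33} × {p66, p67, p68}, {32, 33, 34} × {p66, p67}, {32, 33, 34} × {p67, p68}, {32, 33, 34} × {p66, p67, p68}}; |τ_{X×Y}| = 70.

Enumerate products U × V with U ∈ τ_X, V ∈ τ_Y (deduplicated):
  ∅ × ∅ = {} (∅)
  {32} × {p66} = {(32,p66)}
  {32} × {p67} = {(32,p67)}
  {33} × {p66} = {(33,p66)}
  {33} × {p67} = {(33,p67)}
  {32} × {p66, p67} = {(32,p66), (32,p67)}
  {32, 33} × {p66} = {(32,p66), (33,p66)}
  {32} × {p67, p68} = {(32,p67), (32,p68)}
  {32, 33} × {p67} = {(32,p67), (33,p67)}
  {33} × {p66, p67} = {(33,p66), (33,p67)}
  {33} × {p67, p68} = {(33,p67), (33,p68)}
  {32} × {p66, p67, p68} = {(32,p66), (32,p67), (32,p68)}
  {32, 33, 34} × {p66} = {(32,p66), (33,p66), (34,p66)}
  {32, 33, 34} × {p67} = {(32,p67), (33,p67), (34,p67)}
  {33} × {p66, p67, p68} = {(33,p66), (33,p67), (33,p68)}
  {32, 33} × {p66, p67} = {(32,p66), (32,p67), (33,p66), (33,p67)}
  {32, 33} × {p67, p68} = {(32,p67), (32,p68), (33,p67), (33,p68)}
  {32, 33} × {p66, p67, p68} = {(32,p66), (32,p67), (32,p68), (33,p66), (33,p67), (33,p68)}
  {32, 33, 34} × {p66, p67} = {(32,p66), (32,p67), (33,p66), (33,p67), (34,p66), (34,p67)}
  {32, 33, 34} × {p67, p68} = {(32,p67), (32,p68), (33,p67), (33,p68), (34,p67), (34,p68)}
  {32, 33, 34} × {p66, p67, p68} = {(32,p66), (32,p67), (32,p68), (33,p66), (33,p67), (33,p68), (34,p66), (34,p67), (34,p68)}
These 21 distinct sets form the basis B.
Close under arbitrary unions to get τ_{X×Y}; counting gives |τ_{X×Y}| = 70.


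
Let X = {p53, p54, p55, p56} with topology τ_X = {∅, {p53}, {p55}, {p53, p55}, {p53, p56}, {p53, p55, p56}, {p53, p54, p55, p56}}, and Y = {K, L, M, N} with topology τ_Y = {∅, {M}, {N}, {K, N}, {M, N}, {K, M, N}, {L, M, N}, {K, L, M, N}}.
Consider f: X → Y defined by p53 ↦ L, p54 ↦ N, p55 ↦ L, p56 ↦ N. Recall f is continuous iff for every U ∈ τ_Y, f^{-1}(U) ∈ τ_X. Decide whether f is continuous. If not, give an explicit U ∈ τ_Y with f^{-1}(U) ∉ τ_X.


f is NOT continuous.

Compute f^{-1}(U) for each U ∈ τ_Y:
  U = ∅: f^{-1}(U) = ∅ ∈ τ_X ✓.
  U = {M}: f^{-1}(U) = ∅ ∈ τ_X ✓.
  U = {N}: f^{-1}(U) = {p54, p56} ∉ τ_X ✗.
  U = {K, N}: f^{-1}(U) = {p54, p56} ∉ τ_X ✗.
  U = {M, N}: f^{-1}(U) = {p54, p56} ∉ τ_X ✗.
  U = {K, M, N}: f^{-1}(U) = {p54, p56} ∉ τ_X ✗.
  U = {L, M, N}: f^{-1}(U) = {p53, p54, p55, p56} ∈ τ_X ✓.
  U = {K, L, M, N}: f^{-1}(U) = {p53, p54, p55, p56} ∈ τ_X ✓.
Found U = {N} with f^{-1}(U) = {p54, p56} not in τ_X. Therefore f is NOT continuous.


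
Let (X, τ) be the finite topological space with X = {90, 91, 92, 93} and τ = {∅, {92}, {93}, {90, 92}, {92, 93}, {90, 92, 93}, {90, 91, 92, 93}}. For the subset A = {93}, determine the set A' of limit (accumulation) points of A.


A' = {91}

For each x ∈ X, list the open sets U ∈ τ with x ∈ U, then check whether U ∩ (A ∖ {x}) ≠ ∅ for every such U.
  x = 90: open {90, 92} ∋ x has {90, 92} ∩ (A ∖ {90}) = ∅, so x is NOT a limit point.
  x = 91: opens ∋ x are {90, 91, 92, 93}; each meets A ∖ {91}, so x IS a limit point.
  x = 92: open {92} ∋ x has {92} ∩ (A ∖ {92}) = ∅, so x is NOT a limit point.
  x = 93: open {93} ∋ x has {93} ∩ (A ∖ {93}) = ∅, so x is NOT a limit point.
Collecting: A' = {91}.


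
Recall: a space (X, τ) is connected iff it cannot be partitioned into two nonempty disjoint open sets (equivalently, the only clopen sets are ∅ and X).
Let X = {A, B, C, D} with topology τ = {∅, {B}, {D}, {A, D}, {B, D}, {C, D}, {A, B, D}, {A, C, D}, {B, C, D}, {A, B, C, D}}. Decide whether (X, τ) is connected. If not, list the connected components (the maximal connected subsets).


(X, τ) is disconnected; components = [{B}, {A, C, D}].

Find clopen sets (U ∈ τ with X ∖ U ∈ τ):
  U = ∅, X ∖ U = {A, B, C, D} — both open, so U is clopen.
  U = {B}, X ∖ U = {A, C, D} — both open, so U is clopen.
  U = {A, C, D}, X ∖ U = {B} — both open, so U is clopen.
  U = {A, B, C, D}, X ∖ U = ∅ — both open, so U is clopen.
Nontrivial clopen(s) exist: e.g. {B}. So (X, τ) is disconnected.
Compute connected components by grouping points that agree on all clopens:
  component: {B}
  component: {A, C, D}


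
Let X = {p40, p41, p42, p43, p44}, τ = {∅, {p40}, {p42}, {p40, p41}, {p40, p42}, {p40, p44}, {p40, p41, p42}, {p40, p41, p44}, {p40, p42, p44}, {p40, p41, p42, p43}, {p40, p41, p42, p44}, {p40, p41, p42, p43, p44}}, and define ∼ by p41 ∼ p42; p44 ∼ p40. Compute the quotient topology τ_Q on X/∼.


X/∼ = {[p40=p44], [p41=p42], [p43]}; |τ_Q| = 4.

Equivalence classes: [p40=p44], [p41=p42], [p43].
Quotient map π: X → X/∼ sends p40 ↦ [p40=p44], p41 ↦ [p41=p42], p42 ↦ [p41=p42], p43 ↦ [p43], p44 ↦ [p40=p44].
For each subset V ⊆ X/∼, compute π^{-1}(V) ⊆ X and check whether π^{-1}(V) ∈ τ. V is open in τ_Q iff π^{-1}(V) ∈ τ.
  V = {}: π^{-1}(V) = ∅ ∈ τ ✓.
  V = {[p40=p44]}: π^{-1}(V) = {p40, p44} ∈ τ ✓.
  V = {[p41=p42]}: π^{-1}(V) = {p41, p42} ∉ τ ✗.
  V = {[p40=p44], [p41=p42]}: π^{-1}(V) = {p40, p41, p42, p44} ∈ τ ✓.
  V = {[p43]}: π^{-1}(V) = {p43} ∉ τ ✗.
  V = {[p40=p44], [p43]}: π^{-1}(V) = {p40, p43, p44} ∉ τ ✗.
  V = {[p41=p42], [p43]}: π^{-1}(V) = {p41, p42, p43} ∉ τ ✗.
  V = {[p40=p44], [p41=p42], [p43]}: π^{-1}(V) = {p40, p41, p42, p43, p44} ∈ τ ✓.
Open sets in the quotient: τ_Q = {{}, {[p40=p44]}, {[p40=p44], [p41=p42]}, {[p40=p44], [p41=p42], [p43]}} (4 elements).


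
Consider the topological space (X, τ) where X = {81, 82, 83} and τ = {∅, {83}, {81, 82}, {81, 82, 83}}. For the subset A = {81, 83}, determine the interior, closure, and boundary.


int(A) = {83}, cl(A) = {81, 82, 83}, ∂A = {81, 82}.

Closed sets in (X, τ) are complements of opens:
  closed(X, τ) = {∅, {83}, {81, 82}, {81, 82, 83}}.
int(A) = ⋃ {U ∈ τ : U ⊆ A}. Opens contained in A: ∅, {83}.
Taking the union of these: int(A) = {83}.
cl(A) = ⋂ {C closed : A ⊆ C}. Closed sets containing A: {81, 82, 83}.
Intersecting these: cl(A) = {81, 82, 83}.
∂A = cl(A) ∖ int(A) = {81, 82, 83} ∖ {83} = {81, 82}.


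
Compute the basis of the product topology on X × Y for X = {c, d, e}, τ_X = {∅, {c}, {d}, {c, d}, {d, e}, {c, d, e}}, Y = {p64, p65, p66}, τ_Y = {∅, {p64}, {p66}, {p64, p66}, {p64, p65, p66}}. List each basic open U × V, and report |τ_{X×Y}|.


Basis B = {∅ × ∅, {c} × {p64}, {c} × {p66}, {d} × {p64}, {d} × {p66}, {c} × {p64, p66}, {c, d} × {p64}, {c, d} × {p66}, {d} × {p64, p66}, {d, e} × {p64}, {d, e} × {p66}, {c} × {p64, p65, p66}, {c, d, e} × {p64}, {c, d, e} × {p66}, {d} × {p64, p65, p66}, {c, d} × {p64, p66}, {d, e} × {p64, p66}, {c, d} × {p64, p65, p66}, {c, d, e} × {p64, p66}, {d, e} × {p64, p65, p66}, {c, d, e} × {p64, p65, p66}}; |τ_{X×Y}| = 70.

Enumerate products U × V with U ∈ τ_X, V ∈ τ_Y (deduplicated):
  ∅ × ∅ = {} (∅)
  {c} × {p64} = {(c,p64)}
  {c} × {p66} = {(c,p66)}
  {d} × {p64} = {(d,p64)}
  {d} × {p66} = {(d,p66)}
  {c} × {p64, p66} = {(c,p64), (c,p66)}
  {c, d} × {p64} = {(c,p64), (d,p64)}
  {c, d} × {p66} = {(c,p66), (d,p66)}
  {d} × {p64, p66} = {(d,p64), (d,p66)}
  {d, e} × {p64} = {(d,p64), (e,p64)}
  {d, e} × {p66} = {(d,p66), (e,p66)}
  {c} × {p64, p65, p66} = {(c,p64), (c,p65), (c,p66)}
  {c, d, e} × {p64} = {(c,p64), (d,p64), (e,p64)}
  {c, d, e} × {p66} = {(c,p66), (d,p66), (e,p66)}
  {d} × {p64, p65, p66} = {(d,p64), (d,p65), (d,p66)}
  {c, d} × {p64, p66} = {(c,p64), (c,p66), (d,p64), (d,p66)}
  {d, e} × {p64, p66} = {(d,p64), (d,p66), (e,p64), (e,p66)}
  {c, d} × {p64, p65, p66} = {(c,p64), (c,p65), (c,p66), (d,p64), (d,p65), (d,p66)}
  {c, d, e} × {p64, p66} = {(c,p64), (c,p66), (d,p64), (d,p66), (e,p64), (e,p66)}
  {d, e} × {p64, p65, p66} = {(d,p64), (d,p65), (d,p66), (e,p64), (e,p65), (e,p66)}
  {c, d, e} × {p64, p65, p66} = {(c,p64), (c,p65), (c,p66), (d,p64), (d,p65), (d,p66), (e,p64), (e,p65), (e,p66)}
These 21 distinct sets form the basis B.
Close under arbitrary unions to get τ_{X×Y}; counting gives |τ_{X×Y}| = 70.


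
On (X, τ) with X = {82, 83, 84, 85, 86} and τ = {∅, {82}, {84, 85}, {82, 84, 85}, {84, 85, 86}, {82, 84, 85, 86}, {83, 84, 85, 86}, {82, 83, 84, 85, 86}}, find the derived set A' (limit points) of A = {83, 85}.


A' = {83, 84, 86}

For each x ∈ X, list the open sets U ∈ τ with x ∈ U, then check whether U ∩ (A ∖ {x}) ≠ ∅ for every such U.
  x = 82: open {82} ∋ x has {82} ∩ (A ∖ {82}) = ∅, so x is NOT a limit point.
  x = 83: opens ∋ x are {83, 84, 85, 86}, {82, 83, 84, 85, 86}; each meets A ∖ {83}, so x IS a limit point.
  x = 84: opens ∋ x are {84, 85}, {82, 84, 85}, {84, 85, 86}, {82, 84, 85, 86}, {83, 84, 85, 86}, {82, 83, 84, 85, 86}; each meets A ∖ {84}, so x IS a limit point.
  x = 85: open {84, 85} ∋ x has {84, 85} ∩ (A ∖ {85}) = ∅, so x is NOT a limit point.
  x = 86: opens ∋ x are {84, 85, 86}, {82, 84, 85, 86}, {83, 84, 85, 86}, {82, 83, 84, 85, 86}; each meets A ∖ {86}, so x IS a limit point.
Collecting: A' = {83, 84, 86}.


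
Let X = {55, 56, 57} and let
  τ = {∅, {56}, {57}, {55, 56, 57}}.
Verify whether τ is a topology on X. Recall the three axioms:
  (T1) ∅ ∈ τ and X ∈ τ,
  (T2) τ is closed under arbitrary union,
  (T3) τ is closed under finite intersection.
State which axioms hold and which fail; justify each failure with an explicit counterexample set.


τ is NOT a topology on X.

Axiom (T1): ∅ ∈ τ? Yes; X ∈ τ? Yes.
Axiom (T2/T3): check pairwise unions and intersections of members of τ.
Counterexample for (T2): {56} ∪ {57} = {56, 57} ∉ τ. Therefore τ is NOT a topology.


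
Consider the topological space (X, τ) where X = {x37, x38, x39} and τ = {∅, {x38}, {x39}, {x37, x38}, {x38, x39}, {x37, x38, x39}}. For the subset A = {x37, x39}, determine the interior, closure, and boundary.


int(A) = {x39}, cl(A) = {x37, x39}, ∂A = {x37}.

Closed sets in (X, τ) are complements of opens:
  closed(X, τ) = {∅, {x37}, {x39}, {x37, x38}, {x37, x39}, {x37, x38, x39}}.
int(A) = ⋃ {U ∈ τ : U ⊆ A}. Opens contained in A: ∅, {x39}.
Taking the union of these: int(A) = {x39}.
cl(A) = ⋂ {C closed : A ⊆ C}. Closed sets containing A: {x37, x39}, {x37, x38, x39}.
Intersecting these: cl(A) = {x37, x39}.
∂A = cl(A) ∖ int(A) = {x37, x39} ∖ {x39} = {x37}.


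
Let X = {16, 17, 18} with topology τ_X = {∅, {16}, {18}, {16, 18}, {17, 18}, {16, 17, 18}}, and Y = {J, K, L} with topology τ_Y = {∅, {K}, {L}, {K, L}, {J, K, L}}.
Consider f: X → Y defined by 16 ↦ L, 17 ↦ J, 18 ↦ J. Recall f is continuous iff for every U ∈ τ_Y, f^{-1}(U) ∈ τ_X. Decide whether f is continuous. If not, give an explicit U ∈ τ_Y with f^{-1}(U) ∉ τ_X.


f IS continuous.

Compute f^{-1}(U) for each U ∈ τ_Y:
  U = ∅: f^{-1}(U) = ∅ ∈ τ_X ✓.
  U = {K}: f^{-1}(U) = ∅ ∈ τ_X ✓.
  U = {L}: f^{-1}(U) = {16} ∈ τ_X ✓.
  U = {K, L}: f^{-1}(U) = {16} ∈ τ_X ✓.
  U = {J, K, L}: f^{-1}(U) = {16, 17, 18} ∈ τ_X ✓.
Every preimage lies in τ_X, so f IS continuous.


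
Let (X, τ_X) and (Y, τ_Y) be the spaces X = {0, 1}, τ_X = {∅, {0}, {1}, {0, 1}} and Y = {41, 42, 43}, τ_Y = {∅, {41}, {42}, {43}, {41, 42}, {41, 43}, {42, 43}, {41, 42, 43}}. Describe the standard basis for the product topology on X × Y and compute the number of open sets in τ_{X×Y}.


Basis B = {∅ × ∅, {0} × {41}, {0} × {42}, {0} × {43}, {1} × {41}, {1} × {42}, {1} × {43}, {0} × {41, 42}, {0} × {41, 43}, {0, 1} × {41}, {0} × {42, 43}, {0, 1} × {42}, {0, 1} × {43}, {1} × {41, 42}, {1} × {41, 43}, {1} × {42, 43}, {0} × {41, 42, 43}, {1} × {41, 42, 43}, {0, 1} × {41, 42}, {0, 1} × {41, 43}, {0, 1} × {42, 43}, {0, 1} × {41, 42, 43}}; |τ_{X×Y}| = 64.

Enumerate products U × V with U ∈ τ_X, V ∈ τ_Y (deduplicated):
  ∅ × ∅ = {} (∅)
  {0} × {41} = {(0,41)}
  {0} × {42} = {(0,42)}
  {0} × {43} = {(0,43)}
  {1} × {41} = {(1,41)}
  {1} × {42} = {(1,42)}
  {1} × {43} = {(1,43)}
  {0} × {41, 42} = {(0,41), (0,42)}
  {0} × {41, 43} = {(0,41), (0,43)}
  {0, 1} × {41} = {(0,41), (1,41)}
  {0} × {42, 43} = {(0,42), (0,43)}
  {0, 1} × {42} = {(0,42), (1,42)}
  {0, 1} × {43} = {(0,43), (1,43)}
  {1} × {41, 42} = {(1,41), (1,42)}
  {1} × {41, 43} = {(1,41), (1,43)}
  {1} × {42, 43} = {(1,42), (1,43)}
  {0} × {41, 42, 43} = {(0,41), (0,42), (0,43)}
  {1} × {41, 42, 43} = {(1,41), (1,42), (1,43)}
  {0, 1} × {41, 42} = {(0,41), (0,42), (1,41), (1,42)}
  {0, 1} × {41, 43} = {(0,41), (0,43), (1,41), (1,43)}
  {0, 1} × {42, 43} = {(0,42), (0,43), (1,42), (1,43)}
  {0, 1} × {41, 42, 43} = {(0,41), (0,42), (0,43), (1,41), (1,42), (1,43)}
These 22 distinct sets form the basis B.
Close under arbitrary unions to get τ_{X×Y}; counting gives |τ_{X×Y}| = 64.


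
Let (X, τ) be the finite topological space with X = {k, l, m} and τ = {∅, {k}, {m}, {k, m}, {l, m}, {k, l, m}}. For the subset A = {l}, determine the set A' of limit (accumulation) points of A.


A' = ∅

For each x ∈ X, list the open sets U ∈ τ with x ∈ U, then check whether U ∩ (A ∖ {x}) ≠ ∅ for every such U.
  x = k: open {k} ∋ x has {k} ∩ (A ∖ {k}) = ∅, so x is NOT a limit point.
  x = l: open {l, m} ∋ x has {l, m} ∩ (A ∖ {l}) = ∅, so x is NOT a limit point.
  x = m: open {m} ∋ x has {m} ∩ (A ∖ {m}) = ∅, so x is NOT a limit point.
Collecting: A' = ∅.
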